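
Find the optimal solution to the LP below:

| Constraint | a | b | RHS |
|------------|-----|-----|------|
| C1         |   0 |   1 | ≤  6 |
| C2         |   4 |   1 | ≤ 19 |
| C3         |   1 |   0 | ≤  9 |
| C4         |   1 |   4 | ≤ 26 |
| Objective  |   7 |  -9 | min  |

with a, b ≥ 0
a = 0, b = 6, z = -54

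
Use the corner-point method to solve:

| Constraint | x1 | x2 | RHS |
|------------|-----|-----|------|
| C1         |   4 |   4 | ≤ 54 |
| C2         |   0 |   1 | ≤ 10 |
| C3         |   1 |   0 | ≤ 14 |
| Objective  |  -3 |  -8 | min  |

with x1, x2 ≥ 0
x1 = 3.5, x2 = 10, z = -90.5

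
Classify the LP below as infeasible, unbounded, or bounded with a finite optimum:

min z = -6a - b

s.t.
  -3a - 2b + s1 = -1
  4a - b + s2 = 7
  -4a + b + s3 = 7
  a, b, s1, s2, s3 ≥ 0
Feasible point: (0, 1) satisfies every constraint, so the LP is feasible.
Direction d = (1, 4): for each constraint row a, a·d ≤ 0 —
  (-3)(1) + (-2)(4) = -11 ≤ 0
  (4)(1) + (-1)(4) = 0 ≤ 0
  (-4)(1) + (1)(4) = 0 ≤ 0
and d ≥ 0, so (0, 1) + t·d stays feasible for every t ≥ 0. Along this ray z = -6a - b changes by -10 per unit t, so z → −∞.

Unbounded: there is a feasible ray along which z → −∞.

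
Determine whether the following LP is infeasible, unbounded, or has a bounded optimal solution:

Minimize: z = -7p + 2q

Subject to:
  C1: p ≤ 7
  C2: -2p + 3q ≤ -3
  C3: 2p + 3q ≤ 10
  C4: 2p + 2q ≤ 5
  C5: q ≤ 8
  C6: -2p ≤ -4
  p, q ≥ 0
The point (2.5, 0) satisfies every constraint, so the LP is feasible; the constraints give p ≤ 7 and q ≤ 8, which with p, q ≥ 0 keep the feasible region inside a bounded box. A feasible, bounded LP attains a finite optimum at a vertex.

The LP has an optimal solution: (2.5, 0) with z = -17.5.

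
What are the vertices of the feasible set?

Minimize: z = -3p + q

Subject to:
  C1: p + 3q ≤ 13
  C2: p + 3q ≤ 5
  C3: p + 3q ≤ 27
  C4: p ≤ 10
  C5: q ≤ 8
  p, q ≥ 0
Each vertex is the intersection of two constraint boundaries that also satisfies all remaining constraints:
  p = 0 and q = 0 → (0, 0)
  p + 3q = 5 and q = 0 → (5, 0)
  p + 3q = 5 and p = 0 → (0, 1.667)

Vertices: (0, 0), (5, 0), (0, 1.667)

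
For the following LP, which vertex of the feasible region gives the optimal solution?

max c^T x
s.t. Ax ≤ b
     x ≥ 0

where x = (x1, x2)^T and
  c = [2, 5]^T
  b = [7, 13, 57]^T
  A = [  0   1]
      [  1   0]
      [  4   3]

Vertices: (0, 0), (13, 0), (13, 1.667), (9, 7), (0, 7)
(9, 7) with z = 53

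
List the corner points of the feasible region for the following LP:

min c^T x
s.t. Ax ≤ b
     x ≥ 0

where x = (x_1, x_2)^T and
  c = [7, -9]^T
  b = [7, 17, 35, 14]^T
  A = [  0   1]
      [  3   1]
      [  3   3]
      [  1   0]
Each vertex is the intersection of two constraint boundaries that also satisfies all remaining constraints:
  x_1 = 0 and x_2 = 0 → (0, 0)
  3x_1 + x_2 = 17 and x_2 = 0 → (5.667, 0)
  x_2 = 7 and 3x_1 + x_2 = 17 → (3.333, 7)
  x_2 = 7 and x_1 = 0 → (0, 7)

Vertices: (0, 0), (5.667, 0), (3.333, 7), (0, 7)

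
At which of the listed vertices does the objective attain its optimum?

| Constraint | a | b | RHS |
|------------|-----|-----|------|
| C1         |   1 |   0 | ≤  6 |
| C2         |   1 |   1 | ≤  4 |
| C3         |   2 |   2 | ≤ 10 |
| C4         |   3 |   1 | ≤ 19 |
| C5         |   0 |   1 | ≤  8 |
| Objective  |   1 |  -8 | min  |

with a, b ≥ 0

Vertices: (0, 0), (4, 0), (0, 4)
Evaluating z = a - 8b at each vertex:
  (0, 0): z = 0
  (4, 0): z = 4
  (0, 4): z = -32

The smallest value is z = -32, attained at (0, 4).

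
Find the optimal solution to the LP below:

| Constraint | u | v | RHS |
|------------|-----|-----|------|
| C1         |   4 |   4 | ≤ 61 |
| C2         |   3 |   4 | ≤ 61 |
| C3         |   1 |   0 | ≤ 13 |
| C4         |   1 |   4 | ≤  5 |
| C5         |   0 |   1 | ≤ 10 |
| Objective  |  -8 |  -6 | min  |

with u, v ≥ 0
Each vertex is the intersection of two constraint boundaries that also satisfies all remaining constraints:
  u = 0 and v = 0 → (0, 0)
  u + 4v = 5 and v = 0 → (5, 0)
  u + 4v = 5 and u = 0 → (0, 1.25)

Evaluating z = -8u - 6v at each vertex:
  (0, 0): z = 0
  (5, 0): z = -40
  (0, 1.25): z = -7.5

The minimum is at (5, 0) with z = -40.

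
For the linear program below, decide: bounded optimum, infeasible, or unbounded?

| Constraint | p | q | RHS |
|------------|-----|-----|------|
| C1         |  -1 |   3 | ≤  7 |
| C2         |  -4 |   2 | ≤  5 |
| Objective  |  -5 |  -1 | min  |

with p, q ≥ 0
Feasible point: (0, 0) satisfies every constraint, so the LP is feasible.
Direction d = (1, 0): for each constraint row a, a·d ≤ 0 —
  (-1)(1) + (3)(0) = -1 ≤ 0
  (-4)(1) + (2)(0) = -4 ≤ 0
and d ≥ 0, so (0, 0) + t·d stays feasible for every t ≥ 0. Along this ray z = -5p - q changes by -5 per unit t, so z → −∞.

The LP is unbounded; z can be made arbitrarily small.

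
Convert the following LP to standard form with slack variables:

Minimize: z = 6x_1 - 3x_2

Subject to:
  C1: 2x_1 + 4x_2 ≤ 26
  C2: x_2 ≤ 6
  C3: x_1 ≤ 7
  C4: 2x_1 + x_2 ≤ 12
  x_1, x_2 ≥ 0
min z = 6x_1 - 3x_2

s.t.
  2x_1 + 4x_2 + s1 = 26
  x_2 + s2 = 6
  x_1 + s3 = 7
  2x_1 + x_2 + s4 = 12
  x_1, x_2, s1, s2, s3, s4 ≥ 0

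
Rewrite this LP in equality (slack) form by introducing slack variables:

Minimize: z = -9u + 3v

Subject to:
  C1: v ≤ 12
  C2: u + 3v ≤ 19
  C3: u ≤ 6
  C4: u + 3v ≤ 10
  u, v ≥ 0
min z = -9u + 3v

s.t.
  v + s1 = 12
  u + 3v + s2 = 19
  u + s3 = 6
  u + 3v + s4 = 10
  u, v, s1, s2, s3, s4 ≥ 0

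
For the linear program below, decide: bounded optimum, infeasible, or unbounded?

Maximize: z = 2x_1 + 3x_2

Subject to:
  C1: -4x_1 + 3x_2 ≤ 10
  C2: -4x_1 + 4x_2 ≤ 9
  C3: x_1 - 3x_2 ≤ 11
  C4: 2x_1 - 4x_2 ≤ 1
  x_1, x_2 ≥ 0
Feasible point: (0, 0) satisfies every constraint, so the LP is feasible.
Direction d = (1, 1): for each constraint row a, a·d ≤ 0 —
  (-4)(1) + (3)(1) = -1 ≤ 0
  (-4)(1) + (4)(1) = 0 ≤ 0
  (1)(1) + (-3)(1) = -2 ≤ 0
  (2)(1) + (-4)(1) = -2 ≤ 0
and d ≥ 0, so (0, 0) + t·d stays feasible for every t ≥ 0. Along this ray z = 2x_1 + 3x_2 changes by 5 per unit t, so z → +∞.

The LP is unbounded; z can be made arbitrarily large.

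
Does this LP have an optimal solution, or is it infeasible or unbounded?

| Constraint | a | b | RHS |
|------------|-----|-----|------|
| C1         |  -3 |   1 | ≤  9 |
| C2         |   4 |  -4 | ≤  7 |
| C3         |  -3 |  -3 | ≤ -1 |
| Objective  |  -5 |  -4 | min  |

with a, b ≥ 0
Feasible point: (0, 1) satisfies every constraint, so the LP is feasible.
Direction d = (1, 1): for each constraint row a, a·d ≤ 0 —
  (-3)(1) + (1)(1) = -2 ≤ 0
  (4)(1) + (-4)(1) = 0 ≤ 0
  (-3)(1) + (-3)(1) = -6 ≤ 0
and d ≥ 0, so (0, 1) + t·d stays feasible for every t ≥ 0. Along this ray z = -5a - 4b changes by -9 per unit t, so z → −∞.

The LP is unbounded; z can be made arbitrarily small.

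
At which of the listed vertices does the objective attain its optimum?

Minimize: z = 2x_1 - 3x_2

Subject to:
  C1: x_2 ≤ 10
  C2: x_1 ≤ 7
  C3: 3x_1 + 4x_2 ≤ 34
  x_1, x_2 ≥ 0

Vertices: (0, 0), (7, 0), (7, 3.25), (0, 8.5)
Evaluating z = 2x_1 - 3x_2 at each vertex:
  (0, 0): z = 0
  (7, 0): z = 14
  (7, 3.25): z = 4.25
  (0, 8.5): z = -25.5

The smallest value is z = -25.5, attained at (0, 8.5).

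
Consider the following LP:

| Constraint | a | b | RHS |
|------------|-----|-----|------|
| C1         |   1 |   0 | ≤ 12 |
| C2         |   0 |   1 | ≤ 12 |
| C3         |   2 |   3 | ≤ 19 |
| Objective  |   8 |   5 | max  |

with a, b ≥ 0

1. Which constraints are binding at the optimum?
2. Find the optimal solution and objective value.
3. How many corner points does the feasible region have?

1. C3, b ≥ 0
2. a = 9.5, b = 0, z = 76
3. 3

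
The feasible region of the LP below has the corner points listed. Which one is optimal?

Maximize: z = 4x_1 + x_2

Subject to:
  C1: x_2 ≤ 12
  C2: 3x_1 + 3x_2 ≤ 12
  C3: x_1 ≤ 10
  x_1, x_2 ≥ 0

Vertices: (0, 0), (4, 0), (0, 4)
(4, 0) with z = 16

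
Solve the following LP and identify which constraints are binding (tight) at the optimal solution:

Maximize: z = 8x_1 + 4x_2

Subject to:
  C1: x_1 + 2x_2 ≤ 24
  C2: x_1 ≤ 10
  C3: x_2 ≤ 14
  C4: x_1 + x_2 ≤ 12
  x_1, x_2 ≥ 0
Optimal: x_1 = 10, x_2 = 2
Binding: C2, C4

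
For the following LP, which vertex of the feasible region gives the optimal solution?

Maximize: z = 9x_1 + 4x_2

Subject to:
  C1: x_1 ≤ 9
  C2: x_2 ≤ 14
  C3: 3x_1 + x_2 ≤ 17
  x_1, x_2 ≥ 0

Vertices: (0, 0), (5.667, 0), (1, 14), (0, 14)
(1, 14) with z = 65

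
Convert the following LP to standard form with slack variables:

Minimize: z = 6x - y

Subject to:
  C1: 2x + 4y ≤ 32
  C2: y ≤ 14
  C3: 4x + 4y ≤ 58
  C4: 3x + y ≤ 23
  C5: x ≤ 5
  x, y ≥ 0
min z = 6x - y

s.t.
  2x + 4y + s1 = 32
  y + s2 = 14
  4x + 4y + s3 = 58
  3x + y + s4 = 23
  x + s5 = 5
  x, y, s1, s2, s3, s4, s5 ≥ 0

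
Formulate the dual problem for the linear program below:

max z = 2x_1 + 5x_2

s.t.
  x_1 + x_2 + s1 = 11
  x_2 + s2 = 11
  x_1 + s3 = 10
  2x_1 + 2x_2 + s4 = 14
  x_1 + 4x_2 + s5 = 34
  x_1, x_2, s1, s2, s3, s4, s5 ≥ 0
Minimize: z = 11y1 + 11y2 + 10y3 + 14y4 + 34y5

Subject to:
  C1: -y1 - y3 - 2y4 - y5 ≤ -2
  C2: -y1 - y2 - 2y4 - 4y5 ≤ -5
  y1, y2, y3, y4, y5 ≥ 0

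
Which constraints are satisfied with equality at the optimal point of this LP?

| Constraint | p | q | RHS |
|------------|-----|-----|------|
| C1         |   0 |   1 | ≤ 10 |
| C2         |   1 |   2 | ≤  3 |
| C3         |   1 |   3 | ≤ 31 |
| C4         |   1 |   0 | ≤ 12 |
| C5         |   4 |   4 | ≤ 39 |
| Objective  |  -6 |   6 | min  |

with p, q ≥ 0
Optimal: p = 3, q = 0
Slack at optimum:
  C1: slack = 10
  C2: slack = 0 (binding)
  C3: slack = 28
  C4: slack = 9
  C5: slack = 27
  p ≥ 0: p = 3
  q ≥ 0: q = 0 (binding)
Binding constraints: C2, q ≥ 0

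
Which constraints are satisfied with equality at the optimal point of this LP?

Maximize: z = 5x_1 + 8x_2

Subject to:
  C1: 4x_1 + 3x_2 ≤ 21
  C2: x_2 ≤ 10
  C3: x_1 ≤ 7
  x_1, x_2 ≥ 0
Optimal: x_1 = 0, x_2 = 7
Slack at optimum:
  C1: slack = 0 (binding)
  C2: slack = 3
  C3: slack = 7
  x_1 ≥ 0: x_1 = 0 (binding)
  x_2 ≥ 0: x_2 = 7
Binding constraints: C1, x_1 ≥ 0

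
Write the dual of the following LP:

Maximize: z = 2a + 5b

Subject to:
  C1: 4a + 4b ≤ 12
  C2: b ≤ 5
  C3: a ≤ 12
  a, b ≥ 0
Minimize: z = 12y1 + 5y2 + 12y3

Subject to:
  C1: -4y1 - y3 ≤ -2
  C2: -4y1 - y2 ≤ -5
  y1, y2, y3 ≥ 0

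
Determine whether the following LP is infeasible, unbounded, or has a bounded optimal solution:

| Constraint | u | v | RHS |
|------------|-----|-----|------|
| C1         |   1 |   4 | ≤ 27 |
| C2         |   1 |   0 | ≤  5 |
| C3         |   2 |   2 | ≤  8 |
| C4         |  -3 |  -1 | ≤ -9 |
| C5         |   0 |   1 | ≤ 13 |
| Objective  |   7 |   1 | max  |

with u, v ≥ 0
The point (4, 0) satisfies every constraint, so the LP is feasible; the constraints give u ≤ 5 and v ≤ 13, which with u, v ≥ 0 keep the feasible region inside a bounded box. A feasible, bounded LP attains a finite optimum at a vertex.

The LP has an optimal solution: (4, 0) with z = 28.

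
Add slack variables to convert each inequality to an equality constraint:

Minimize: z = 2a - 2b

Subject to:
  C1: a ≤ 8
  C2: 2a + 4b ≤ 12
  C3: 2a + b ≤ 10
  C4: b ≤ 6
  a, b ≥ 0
min z = 2a - 2b

s.t.
  a + s1 = 8
  2a + 4b + s2 = 12
  2a + b + s3 = 10
  b + s4 = 6
  a, b, s1, s2, s3, s4 ≥ 0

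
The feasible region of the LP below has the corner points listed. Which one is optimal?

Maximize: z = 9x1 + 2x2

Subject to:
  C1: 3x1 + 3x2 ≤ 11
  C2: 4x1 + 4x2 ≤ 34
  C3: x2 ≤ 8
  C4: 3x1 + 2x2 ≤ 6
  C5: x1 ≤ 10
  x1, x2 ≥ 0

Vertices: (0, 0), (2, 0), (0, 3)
Evaluating z = 9x1 + 2x2 at each vertex:
  (0, 0): z = 0
  (2, 0): z = 18
  (0, 3): z = 6

The largest value is z = 18, attained at (2, 0).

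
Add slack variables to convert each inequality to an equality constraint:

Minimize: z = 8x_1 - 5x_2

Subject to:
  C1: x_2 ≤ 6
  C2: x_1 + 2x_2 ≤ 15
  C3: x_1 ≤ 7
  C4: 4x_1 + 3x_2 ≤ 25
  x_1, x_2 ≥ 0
min z = 8x_1 - 5x_2

s.t.
  x_2 + s1 = 6
  x_1 + 2x_2 + s2 = 15
  x_1 + s3 = 7
  4x_1 + 3x_2 + s4 = 25
  x_1, x_2, s1, s2, s3, s4 ≥ 0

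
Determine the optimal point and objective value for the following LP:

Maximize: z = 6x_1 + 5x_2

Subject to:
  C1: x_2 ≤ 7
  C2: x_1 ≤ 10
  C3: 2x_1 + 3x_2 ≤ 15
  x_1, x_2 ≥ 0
x_1 = 7.5, x_2 = 0, z = 45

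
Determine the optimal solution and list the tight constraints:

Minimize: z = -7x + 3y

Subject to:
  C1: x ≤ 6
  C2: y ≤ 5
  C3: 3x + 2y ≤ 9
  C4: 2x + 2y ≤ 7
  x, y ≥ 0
Optimal: x = 3, y = 0
Slack at optimum:
  C1: slack = 3
  C2: slack = 5
  C3: slack = 0 (binding)
  C4: slack = 1
  x ≥ 0: x = 3
  y ≥ 0: y = 0 (binding)
Binding constraints: C3, y ≥ 0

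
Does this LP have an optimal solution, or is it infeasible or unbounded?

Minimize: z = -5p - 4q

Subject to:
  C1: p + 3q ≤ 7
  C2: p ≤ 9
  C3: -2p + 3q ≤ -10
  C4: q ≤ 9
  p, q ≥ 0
The point (7, 0) satisfies every constraint, so the LP is feasible; the constraints give p ≤ 9 and q ≤ 9, which with p, q ≥ 0 keep the feasible region inside a bounded box. A feasible, bounded LP attains a finite optimum at a vertex.

Evaluating z = -5p - 4q at each vertex:
  (5, 0): z = -25
  (7, 0): z = -35
  (5.667, 0.4444): z = -30.11

Feasible with finite optimum z* = -35 at (7, 0).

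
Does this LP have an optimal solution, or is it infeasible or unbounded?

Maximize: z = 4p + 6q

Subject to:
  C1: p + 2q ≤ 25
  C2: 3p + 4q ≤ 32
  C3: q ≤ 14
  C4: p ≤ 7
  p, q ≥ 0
The point (0, 8) satisfies every constraint, so the LP is feasible; the constraints give p ≤ 7 and q ≤ 14, which with p, q ≥ 0 keep the feasible region inside a bounded box. A feasible, bounded LP attains a finite optimum at a vertex.

The LP has an optimal solution: (0, 8) with z = 48.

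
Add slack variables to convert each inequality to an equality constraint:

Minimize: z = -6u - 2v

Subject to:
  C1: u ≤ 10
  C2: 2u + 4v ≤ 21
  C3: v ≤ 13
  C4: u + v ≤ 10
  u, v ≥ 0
min z = -6u - 2v

s.t.
  u + s1 = 10
  2u + 4v + s2 = 21
  v + s3 = 13
  u + v + s4 = 10
  u, v, s1, s2, s3, s4 ≥ 0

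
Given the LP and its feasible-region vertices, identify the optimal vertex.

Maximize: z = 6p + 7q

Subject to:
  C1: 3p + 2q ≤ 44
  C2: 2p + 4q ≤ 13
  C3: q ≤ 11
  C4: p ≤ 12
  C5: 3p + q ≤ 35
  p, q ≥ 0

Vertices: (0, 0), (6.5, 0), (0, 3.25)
Evaluating z = 6p + 7q at each vertex:
  (0, 0): z = 0
  (6.5, 0): z = 39
  (0, 3.25): z = 22.75

The largest value is z = 39, attained at (6.5, 0).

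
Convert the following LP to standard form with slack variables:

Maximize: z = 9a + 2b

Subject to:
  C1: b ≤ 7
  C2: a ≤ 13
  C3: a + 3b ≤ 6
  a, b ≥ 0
max z = 9a + 2b

s.t.
  b + s1 = 7
  a + s2 = 13
  a + 3b + s3 = 6
  a, b, s1, s2, s3 ≥ 0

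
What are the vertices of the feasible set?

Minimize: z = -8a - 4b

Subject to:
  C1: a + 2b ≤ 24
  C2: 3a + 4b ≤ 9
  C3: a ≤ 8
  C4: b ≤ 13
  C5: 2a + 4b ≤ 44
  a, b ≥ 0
Each vertex is the intersection of two constraint boundaries that also satisfies all remaining constraints:
  a = 0 and b = 0 → (0, 0)
  3a + 4b = 9 and b = 0 → (3, 0)
  3a + 4b = 9 and a = 0 → (0, 2.25)

Vertices: (0, 0), (3, 0), (0, 2.25)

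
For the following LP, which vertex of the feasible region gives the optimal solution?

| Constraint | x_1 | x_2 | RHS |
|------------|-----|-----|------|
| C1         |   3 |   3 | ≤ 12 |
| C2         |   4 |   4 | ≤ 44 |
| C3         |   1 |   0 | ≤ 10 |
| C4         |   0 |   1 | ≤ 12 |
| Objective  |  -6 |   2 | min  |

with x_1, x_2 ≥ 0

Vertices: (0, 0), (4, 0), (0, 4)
(4, 0) with z = -24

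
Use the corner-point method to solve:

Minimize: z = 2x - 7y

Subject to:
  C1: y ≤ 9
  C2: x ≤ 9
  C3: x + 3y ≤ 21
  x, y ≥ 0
Each vertex is the intersection of two constraint boundaries that also satisfies all remaining constraints:
  x = 0 and y = 0 → (0, 0)
  x = 9 and y = 0 → (9, 0)
  x = 9 and x + 3y = 21 → (9, 4)
  x + 3y = 21 and x = 0 → (0, 7)

Evaluating z = 2x - 7y at each vertex:
  (0, 0): z = 0
  (9, 0): z = 18
  (9, 4): z = -10
  (0, 7): z = -49

The minimum is at (0, 7) with z = -49.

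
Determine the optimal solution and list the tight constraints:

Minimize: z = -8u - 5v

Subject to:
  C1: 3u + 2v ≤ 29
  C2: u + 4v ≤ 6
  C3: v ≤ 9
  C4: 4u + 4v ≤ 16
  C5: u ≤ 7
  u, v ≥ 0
Optimal: u = 4, v = 0
Binding: C4, v ≥ 0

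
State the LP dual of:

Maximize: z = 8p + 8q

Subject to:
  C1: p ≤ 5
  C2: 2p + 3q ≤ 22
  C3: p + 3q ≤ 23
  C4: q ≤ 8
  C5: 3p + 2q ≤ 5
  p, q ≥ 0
Minimize: z = 5y1 + 22y2 + 23y3 + 8y4 + 5y5

Subject to:
  C1: -y1 - 2y2 - y3 - 3y5 ≤ -8
  C2: -3y2 - 3y3 - y4 - 2y5 ≤ -8
  y1, y2, y3, y4, y5 ≥ 0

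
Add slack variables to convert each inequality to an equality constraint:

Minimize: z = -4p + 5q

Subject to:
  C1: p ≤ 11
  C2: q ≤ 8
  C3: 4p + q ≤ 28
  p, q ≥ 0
min z = -4p + 5q

s.t.
  p + s1 = 11
  q + s2 = 8
  4p + q + s3 = 28
  p, q, s1, s2, s3 ≥ 0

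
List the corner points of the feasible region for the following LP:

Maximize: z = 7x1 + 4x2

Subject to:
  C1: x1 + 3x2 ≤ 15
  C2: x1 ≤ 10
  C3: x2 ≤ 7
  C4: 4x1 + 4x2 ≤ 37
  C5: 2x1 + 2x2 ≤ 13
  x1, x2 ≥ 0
Each vertex is the intersection of two constraint boundaries that also satisfies all remaining constraints:
  x1 = 0 and x2 = 0 → (0, 0)
  2x1 + 2x2 = 13 and x2 = 0 → (6.5, 0)
  x1 + 3x2 = 15 and 2x1 + 2x2 = 13 → (2.25, 4.25)
  x1 + 3x2 = 15 and x1 = 0 → (0, 5)

Vertices: (0, 0), (6.5, 0), (2.25, 4.25), (0, 5)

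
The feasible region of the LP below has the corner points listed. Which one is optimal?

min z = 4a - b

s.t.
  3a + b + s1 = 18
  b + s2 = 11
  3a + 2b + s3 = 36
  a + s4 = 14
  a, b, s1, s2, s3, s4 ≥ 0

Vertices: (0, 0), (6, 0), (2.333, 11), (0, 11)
Evaluating z = 4a - b at each vertex:
  (0, 0): z = 0
  (6, 0): z = 24
  (2.333, 11): z = -1.667
  (0, 11): z = -11

The smallest value is z = -11, attained at (0, 11).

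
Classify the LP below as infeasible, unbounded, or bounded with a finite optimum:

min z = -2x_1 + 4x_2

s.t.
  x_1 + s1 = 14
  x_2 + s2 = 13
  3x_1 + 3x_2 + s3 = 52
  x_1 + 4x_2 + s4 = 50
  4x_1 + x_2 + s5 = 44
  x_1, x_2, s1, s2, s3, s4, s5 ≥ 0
The point (11, 0) satisfies every constraint, so the LP is feasible; the constraints give x_1 ≤ 14 and x_2 ≤ 13, which with x_1, x_2 ≥ 0 keep the feasible region inside a bounded box. A feasible, bounded LP attains a finite optimum at a vertex.

Bounded optimum: z* = -22 at (11, 0).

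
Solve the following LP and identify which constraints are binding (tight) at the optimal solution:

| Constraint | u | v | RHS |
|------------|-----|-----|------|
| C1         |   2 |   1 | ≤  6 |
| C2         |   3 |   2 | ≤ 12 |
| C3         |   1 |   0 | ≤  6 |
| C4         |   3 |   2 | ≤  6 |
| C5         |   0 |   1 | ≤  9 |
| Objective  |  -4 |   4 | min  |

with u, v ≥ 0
Optimal: u = 2, v = 0
Slack at optimum:
  C1: slack = 2
  C2: slack = 6
  C3: slack = 4
  C4: slack = 0 (binding)
  C5: slack = 9
  u ≥ 0: u = 2
  v ≥ 0: v = 0 (binding)
Binding constraints: C4, v ≥ 0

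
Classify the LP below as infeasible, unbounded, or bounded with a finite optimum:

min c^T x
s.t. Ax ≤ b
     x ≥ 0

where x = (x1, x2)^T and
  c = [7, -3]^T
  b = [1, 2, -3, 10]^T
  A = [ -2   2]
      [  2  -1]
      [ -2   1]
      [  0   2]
One constraint requires 2x1 - x2 ≤ 2, while the constraint -2x1 + x2 ≤ -3 is equivalent to 2x1 - x2 ≥ 3. Together they would need 3 ≤ 2x1 - x2 ≤ 2, which is impossible since 3 > 2. No point satisfies all constraints.

The feasible region is empty; the LP is infeasible.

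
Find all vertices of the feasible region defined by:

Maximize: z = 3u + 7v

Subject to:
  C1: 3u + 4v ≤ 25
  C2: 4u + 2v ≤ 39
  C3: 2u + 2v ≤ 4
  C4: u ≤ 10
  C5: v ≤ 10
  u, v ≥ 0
Each vertex is the intersection of two constraint boundaries that also satisfies all remaining constraints:
  u = 0 and v = 0 → (0, 0)
  2u + 2v = 4 and v = 0 → (2, 0)
  2u + 2v = 4 and u = 0 → (0, 2)

Vertices: (0, 0), (2, 0), (0, 2)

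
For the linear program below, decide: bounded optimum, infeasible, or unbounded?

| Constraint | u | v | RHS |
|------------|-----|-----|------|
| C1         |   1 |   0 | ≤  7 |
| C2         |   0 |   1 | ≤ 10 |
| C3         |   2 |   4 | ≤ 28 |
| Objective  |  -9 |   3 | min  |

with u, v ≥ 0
The point (7, 0) satisfies every constraint, so the LP is feasible; the constraints give u ≤ 7 and v ≤ 10, which with u, v ≥ 0 keep the feasible region inside a bounded box. A feasible, bounded LP attains a finite optimum at a vertex.

Evaluating z = -9u + 3v at each vertex:
  (0, 0): z = 0
  (7, 0): z = -63
  (7, 3.5): z = -52.5
  (0, 7): z = 21

Bounded optimum: z* = -63 at (7, 0).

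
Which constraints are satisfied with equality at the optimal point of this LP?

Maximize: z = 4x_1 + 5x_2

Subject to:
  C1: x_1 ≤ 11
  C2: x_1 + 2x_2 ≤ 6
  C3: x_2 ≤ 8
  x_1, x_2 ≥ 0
Optimal: x_1 = 6, x_2 = 0
Binding: C2, x_2 ≥ 0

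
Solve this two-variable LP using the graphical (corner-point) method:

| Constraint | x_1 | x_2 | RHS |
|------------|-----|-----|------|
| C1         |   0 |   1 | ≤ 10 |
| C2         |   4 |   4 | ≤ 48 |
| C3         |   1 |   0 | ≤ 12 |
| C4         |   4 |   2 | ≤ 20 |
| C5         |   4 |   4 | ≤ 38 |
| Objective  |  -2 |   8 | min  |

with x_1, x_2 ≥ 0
Each vertex is the intersection of two constraint boundaries that also satisfies all remaining constraints:
  x_1 = 0 and x_2 = 0 → (0, 0)
  4x_1 + 2x_2 = 20 and x_2 = 0 → (5, 0)
  4x_1 + 2x_2 = 20 and 4x_1 + 4x_2 = 38 → (0.5, 9)
  4x_1 + 4x_2 = 38 and x_1 = 0 → (0, 9.5)

Evaluating z = -2x_1 + 8x_2 at each vertex:
  (0, 0): z = 0
  (5, 0): z = -10
  (0.5, 9): z = 71
  (0, 9.5): z = 76

The minimum is at (5, 0) with z = -10.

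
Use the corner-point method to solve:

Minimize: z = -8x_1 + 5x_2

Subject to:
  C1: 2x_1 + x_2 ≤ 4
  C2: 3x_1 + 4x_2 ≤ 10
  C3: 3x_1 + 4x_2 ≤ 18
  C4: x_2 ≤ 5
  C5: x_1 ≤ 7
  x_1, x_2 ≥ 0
Each vertex is the intersection of two constraint boundaries that also satisfies all remaining constraints:
  x_1 = 0 and x_2 = 0 → (0, 0)
  2x_1 + x_2 = 4 and x_2 = 0 → (2, 0)
  2x_1 + x_2 = 4 and 3x_1 + 4x_2 = 10 → (1.2, 1.6)
  3x_1 + 4x_2 = 10 and x_1 = 0 → (0, 2.5)

Evaluating z = -8x_1 + 5x_2 at each vertex:
  (0, 0): z = 0
  (2, 0): z = -16
  (1.2, 1.6): z = -1.6
  (0, 2.5): z = 12.5

The minimum is at (2, 0) with z = -16.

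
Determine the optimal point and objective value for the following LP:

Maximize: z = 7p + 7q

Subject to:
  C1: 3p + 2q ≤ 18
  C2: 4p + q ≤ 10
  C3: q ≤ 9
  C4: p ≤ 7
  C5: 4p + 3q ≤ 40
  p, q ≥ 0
Each vertex is the intersection of two constraint boundaries that also satisfies all remaining constraints:
  p = 0 and q = 0 → (0, 0)
  4p + q = 10 and q = 0 → (2.5, 0)
  3p + 2q = 18 and 4p + q = 10 → (0.4, 8.4)
  3p + 2q = 18 and q = 9 → (0, 9)

Evaluating z = 7p + 7q at each vertex:
  (0, 0): z = 0
  (2.5, 0): z = 17.5
  (0.4, 8.4): z = 61.6
  (0, 9): z = 63

The maximum is at (0, 9) with z = 63.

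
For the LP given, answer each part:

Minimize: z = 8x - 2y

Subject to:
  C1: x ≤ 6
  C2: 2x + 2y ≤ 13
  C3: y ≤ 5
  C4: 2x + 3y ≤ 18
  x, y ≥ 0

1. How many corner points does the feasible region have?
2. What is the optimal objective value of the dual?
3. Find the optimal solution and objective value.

1. 5
2. -10 (by strong duality, equal to the primal optimum)
3. x = 0, y = 5, z = -10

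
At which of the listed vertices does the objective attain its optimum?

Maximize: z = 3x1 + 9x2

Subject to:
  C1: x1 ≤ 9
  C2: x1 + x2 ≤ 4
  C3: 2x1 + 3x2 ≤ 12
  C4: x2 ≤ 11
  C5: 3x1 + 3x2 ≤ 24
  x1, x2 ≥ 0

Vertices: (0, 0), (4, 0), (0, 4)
Evaluating z = 3x1 + 9x2 at each vertex:
  (0, 0): z = 0
  (4, 0): z = 12
  (0, 4): z = 36

The largest value is z = 36, attained at (0, 4).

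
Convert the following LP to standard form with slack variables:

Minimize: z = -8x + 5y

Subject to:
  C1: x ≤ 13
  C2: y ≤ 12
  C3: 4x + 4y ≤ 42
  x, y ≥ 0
min z = -8x + 5y

s.t.
  x + s1 = 13
  y + s2 = 12
  4x + 4y + s3 = 42
  x, y, s1, s2, s3 ≥ 0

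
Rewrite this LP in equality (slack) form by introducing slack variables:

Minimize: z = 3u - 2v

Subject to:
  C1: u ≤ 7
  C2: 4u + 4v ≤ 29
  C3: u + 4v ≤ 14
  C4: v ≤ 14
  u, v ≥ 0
min z = 3u - 2v

s.t.
  u + s1 = 7
  4u + 4v + s2 = 29
  u + 4v + s3 = 14
  v + s4 = 14
  u, v, s1, s2, s3, s4 ≥ 0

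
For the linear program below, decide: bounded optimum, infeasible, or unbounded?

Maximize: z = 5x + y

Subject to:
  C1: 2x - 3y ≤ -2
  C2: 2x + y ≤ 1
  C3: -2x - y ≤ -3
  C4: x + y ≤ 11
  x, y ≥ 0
C2 requires 2x + y ≤ 1, while C3 (-2x - y ≤ -3) is equivalent to 2x + y ≥ 3. Together they would need 3 ≤ 2x + y ≤ 1, which is impossible since 3 > 1. No point satisfies all constraints.

Infeasible: no point satisfies all constraints simultaneously.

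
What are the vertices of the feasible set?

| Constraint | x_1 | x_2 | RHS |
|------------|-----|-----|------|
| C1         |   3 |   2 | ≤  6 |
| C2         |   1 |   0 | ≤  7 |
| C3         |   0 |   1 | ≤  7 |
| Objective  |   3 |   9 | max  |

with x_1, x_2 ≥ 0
Each vertex is the intersection of two constraint boundaries that also satisfies all remaining constraints:
  x_1 = 0 and x_2 = 0 → (0, 0)
  3x_1 + 2x_2 = 6 and x_2 = 0 → (2, 0)
  3x_1 + 2x_2 = 6 and x_1 = 0 → (0, 3)

Vertices: (0, 0), (2, 0), (0, 3)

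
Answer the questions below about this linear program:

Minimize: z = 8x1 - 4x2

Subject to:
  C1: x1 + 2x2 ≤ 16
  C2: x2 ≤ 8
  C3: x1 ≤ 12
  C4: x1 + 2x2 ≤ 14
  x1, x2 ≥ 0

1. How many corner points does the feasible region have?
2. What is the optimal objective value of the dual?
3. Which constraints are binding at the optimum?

1. 4
2. -28 (by strong duality, equal to the primal optimum)
3. C4, x1 ≥ 0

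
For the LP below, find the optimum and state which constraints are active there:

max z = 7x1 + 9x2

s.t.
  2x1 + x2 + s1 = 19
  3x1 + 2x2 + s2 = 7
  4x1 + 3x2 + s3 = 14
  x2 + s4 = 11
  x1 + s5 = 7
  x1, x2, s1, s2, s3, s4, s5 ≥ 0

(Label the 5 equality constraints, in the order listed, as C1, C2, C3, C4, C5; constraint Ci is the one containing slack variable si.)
Optimal: x1 = 0, x2 = 3.5
Binding: C2, x1 ≥ 0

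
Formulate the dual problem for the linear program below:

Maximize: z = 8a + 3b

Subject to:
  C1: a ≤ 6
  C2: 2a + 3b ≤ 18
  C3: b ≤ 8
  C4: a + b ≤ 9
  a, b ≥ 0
Minimize: z = 6y1 + 18y2 + 8y3 + 9y4

Subject to:
  C1: -y1 - 2y2 - y4 ≤ -8
  C2: -3y2 - y3 - y4 ≤ -3
  y1, y2, y3, y4 ≥ 0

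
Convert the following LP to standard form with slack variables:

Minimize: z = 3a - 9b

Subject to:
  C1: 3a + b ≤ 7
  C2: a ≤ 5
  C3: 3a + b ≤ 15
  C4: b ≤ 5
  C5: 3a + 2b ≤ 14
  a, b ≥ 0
min z = 3a - 9b

s.t.
  3a + b + s1 = 7
  a + s2 = 5
  3a + b + s3 = 15
  b + s4 = 5
  3a + 2b + s5 = 14
  a, b, s1, s2, s3, s4, s5 ≥ 0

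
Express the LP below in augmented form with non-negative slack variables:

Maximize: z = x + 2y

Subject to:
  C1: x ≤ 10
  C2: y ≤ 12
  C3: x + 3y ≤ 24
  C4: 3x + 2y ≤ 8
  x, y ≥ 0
max z = x + 2y

s.t.
  x + s1 = 10
  y + s2 = 12
  x + 3y + s3 = 24
  3x + 2y + s4 = 8
  x, y, s1, s2, s3, s4 ≥ 0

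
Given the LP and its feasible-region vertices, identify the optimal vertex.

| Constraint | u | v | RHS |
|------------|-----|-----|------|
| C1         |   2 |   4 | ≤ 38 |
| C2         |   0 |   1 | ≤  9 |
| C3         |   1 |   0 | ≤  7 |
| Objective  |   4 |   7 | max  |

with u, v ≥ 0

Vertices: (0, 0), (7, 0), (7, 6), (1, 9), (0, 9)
(7, 6) with z = 70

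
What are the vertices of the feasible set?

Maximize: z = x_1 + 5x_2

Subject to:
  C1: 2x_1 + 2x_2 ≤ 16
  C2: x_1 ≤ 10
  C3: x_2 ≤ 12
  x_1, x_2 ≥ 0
Each vertex is the intersection of two constraint boundaries that also satisfies all remaining constraints:
  x_1 = 0 and x_2 = 0 → (0, 0)
  2x_1 + 2x_2 = 16 and x_2 = 0 → (8, 0)
  2x_1 + 2x_2 = 16 and x_1 = 0 → (0, 8)

Vertices: (0, 0), (8, 0), (0, 8)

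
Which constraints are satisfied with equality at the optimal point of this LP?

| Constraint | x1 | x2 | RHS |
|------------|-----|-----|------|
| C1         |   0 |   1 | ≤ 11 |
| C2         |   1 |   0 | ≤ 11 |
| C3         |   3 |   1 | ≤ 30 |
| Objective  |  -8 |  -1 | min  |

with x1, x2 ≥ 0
Optimal: x1 = 10, x2 = 0
Binding: C3, x2 ≥ 0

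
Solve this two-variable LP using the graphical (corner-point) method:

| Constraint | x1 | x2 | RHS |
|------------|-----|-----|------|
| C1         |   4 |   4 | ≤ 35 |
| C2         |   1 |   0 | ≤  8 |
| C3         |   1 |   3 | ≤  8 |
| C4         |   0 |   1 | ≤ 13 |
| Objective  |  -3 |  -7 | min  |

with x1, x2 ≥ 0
Each vertex is the intersection of two constraint boundaries that also satisfies all remaining constraints:
  x1 = 0 and x2 = 0 → (0, 0)
  x1 = 8 and x1 + 3x2 = 8 → (8, 0)
  x1 + 3x2 = 8 and x1 = 0 → (0, 2.667)

Evaluating z = -3x1 - 7x2 at each vertex:
  (0, 0): z = 0
  (8, 0): z = -24
  (0, 2.667): z = -18.67

The minimum is at (8, 0) with z = -24.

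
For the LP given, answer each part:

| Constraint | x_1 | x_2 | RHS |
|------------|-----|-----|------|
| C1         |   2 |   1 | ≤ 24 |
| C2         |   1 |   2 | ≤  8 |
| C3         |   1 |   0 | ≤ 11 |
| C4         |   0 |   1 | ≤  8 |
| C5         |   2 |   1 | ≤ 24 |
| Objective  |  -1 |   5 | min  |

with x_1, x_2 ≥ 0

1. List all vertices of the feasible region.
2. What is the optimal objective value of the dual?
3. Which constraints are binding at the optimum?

1. (0, 0), (8, 0), (0, 4)
2. -8 (by strong duality, equal to the primal optimum)
3. C2, x_2 ≥ 0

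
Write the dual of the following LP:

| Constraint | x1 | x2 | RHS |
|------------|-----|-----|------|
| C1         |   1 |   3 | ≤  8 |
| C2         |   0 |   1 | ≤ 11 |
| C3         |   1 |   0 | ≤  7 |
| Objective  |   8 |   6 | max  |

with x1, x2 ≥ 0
Minimize: z = 8y1 + 11y2 + 7y3

Subject to:
  C1: -y1 - y3 ≤ -8
  C2: -3y1 - y2 ≤ -6
  y1, y2, y3 ≥ 0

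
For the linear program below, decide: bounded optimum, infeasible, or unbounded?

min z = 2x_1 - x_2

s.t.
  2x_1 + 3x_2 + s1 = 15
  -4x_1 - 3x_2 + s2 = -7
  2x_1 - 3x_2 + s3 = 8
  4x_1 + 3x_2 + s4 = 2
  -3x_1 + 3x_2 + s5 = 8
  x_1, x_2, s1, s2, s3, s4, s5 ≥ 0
The row 4x_1 + 3x_2 + s4 = 2 with s4 ≥ 0 requires 4x_1 + 3x_2 ≤ 2, while the row -4x_1 - 3x_2 + s2 = -7 with s2 ≥ 0 is equivalent to 4x_1 + 3x_2 ≥ 7. Together they would need 7 ≤ 4x_1 + 3x_2 ≤ 2, which is impossible since 7 > 2. No point satisfies all constraints.

The feasible region is empty; the LP is infeasible.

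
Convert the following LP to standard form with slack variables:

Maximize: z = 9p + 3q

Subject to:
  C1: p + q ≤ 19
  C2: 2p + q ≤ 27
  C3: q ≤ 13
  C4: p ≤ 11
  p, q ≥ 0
max z = 9p + 3q

s.t.
  p + q + s1 = 19
  2p + q + s2 = 27
  q + s3 = 13
  p + s4 = 11
  p, q, s1, s2, s3, s4 ≥ 0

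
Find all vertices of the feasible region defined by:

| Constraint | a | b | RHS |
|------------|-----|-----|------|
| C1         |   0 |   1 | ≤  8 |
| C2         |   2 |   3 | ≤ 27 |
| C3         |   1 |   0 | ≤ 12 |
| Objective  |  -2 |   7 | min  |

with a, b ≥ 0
Each vertex is the intersection of two constraint boundaries that also satisfies all remaining constraints:
  a = 0 and b = 0 → (0, 0)
  a = 12 and b = 0 → (12, 0)
  2a + 3b = 27 and a = 12 → (12, 1)
  b = 8 and 2a + 3b = 27 → (1.5, 8)
  b = 8 and a = 0 → (0, 8)

Vertices: (0, 0), (12, 0), (12, 1), (1.5, 8), (0, 8)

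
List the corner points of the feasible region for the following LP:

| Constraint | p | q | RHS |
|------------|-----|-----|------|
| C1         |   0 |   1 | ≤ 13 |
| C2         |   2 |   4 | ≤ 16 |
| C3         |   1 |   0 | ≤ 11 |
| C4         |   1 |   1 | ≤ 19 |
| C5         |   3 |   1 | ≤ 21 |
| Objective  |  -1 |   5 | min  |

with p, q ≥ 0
Each vertex is the intersection of two constraint boundaries that also satisfies all remaining constraints:
  p = 0 and q = 0 → (0, 0)
  3p + q = 21 and q = 0 → (7, 0)
  2p + 4q = 16 and 3p + q = 21 → (6.8, 0.6)
  2p + 4q = 16 and p = 0 → (0, 4)

Vertices: (0, 0), (7, 0), (6.8, 0.6), (0, 4)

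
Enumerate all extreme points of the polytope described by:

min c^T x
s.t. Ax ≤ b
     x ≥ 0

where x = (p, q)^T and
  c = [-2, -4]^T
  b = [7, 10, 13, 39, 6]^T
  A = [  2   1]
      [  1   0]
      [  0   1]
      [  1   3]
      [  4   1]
Each vertex is the intersection of two constraint boundaries that also satisfies all remaining constraints:
  p = 0 and q = 0 → (0, 0)
  4p + q = 6 and q = 0 → (1.5, 0)
  4p + q = 6 and p = 0 → (0, 6)

Vertices: (0, 0), (1.5, 0), (0, 6)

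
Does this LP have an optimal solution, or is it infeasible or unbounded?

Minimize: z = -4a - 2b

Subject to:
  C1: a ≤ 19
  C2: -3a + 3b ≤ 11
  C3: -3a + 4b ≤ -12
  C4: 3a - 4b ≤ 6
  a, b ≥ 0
C4 requires 3a - 4b ≤ 6, while C3 (-3a + 4b ≤ -12) is equivalent to 3a - 4b ≥ 12. Together they would need 12 ≤ 3a - 4b ≤ 6, which is impossible since 12 > 6. No point satisfies all constraints.

Infeasible — the constraint set is empty.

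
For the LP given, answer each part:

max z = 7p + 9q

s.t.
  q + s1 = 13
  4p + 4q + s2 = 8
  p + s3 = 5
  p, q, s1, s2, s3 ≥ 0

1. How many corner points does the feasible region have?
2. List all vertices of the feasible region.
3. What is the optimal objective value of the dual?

1. 3
2. (0, 0), (2, 0), (0, 2)
3. 18 (by strong duality, equal to the primal optimum)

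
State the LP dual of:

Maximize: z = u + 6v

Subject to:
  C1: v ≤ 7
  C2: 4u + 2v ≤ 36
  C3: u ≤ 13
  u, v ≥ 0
Minimize: z = 7y1 + 36y2 + 13y3

Subject to:
  C1: -4y2 - y3 ≤ -1
  C2: -y1 - 2y2 ≤ -6
  y1, y2, y3 ≥ 0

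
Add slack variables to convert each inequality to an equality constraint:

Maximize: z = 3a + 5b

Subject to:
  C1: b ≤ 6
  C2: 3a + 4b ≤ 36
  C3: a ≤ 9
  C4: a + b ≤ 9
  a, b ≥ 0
max z = 3a + 5b

s.t.
  b + s1 = 6
  3a + 4b + s2 = 36
  a + s3 = 9
  a + b + s4 = 9
  a, b, s1, s2, s3, s4 ≥ 0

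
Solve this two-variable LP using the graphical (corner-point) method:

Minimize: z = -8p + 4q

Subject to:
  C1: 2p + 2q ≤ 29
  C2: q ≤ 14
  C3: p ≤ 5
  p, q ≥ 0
p = 5, q = 0, z = -40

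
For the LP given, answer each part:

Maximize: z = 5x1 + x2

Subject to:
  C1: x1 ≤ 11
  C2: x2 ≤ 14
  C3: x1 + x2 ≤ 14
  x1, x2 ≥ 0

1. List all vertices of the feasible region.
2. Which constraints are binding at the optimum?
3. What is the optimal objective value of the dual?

1. (0, 0), (11, 0), (11, 3), (0, 14)
2. C1, C3
3. 58 (by strong duality, equal to the primal optimum)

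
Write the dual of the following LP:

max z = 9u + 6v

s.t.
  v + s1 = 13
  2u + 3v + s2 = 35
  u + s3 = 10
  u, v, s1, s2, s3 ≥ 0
Minimize: z = 13y1 + 35y2 + 10y3

Subject to:
  C1: -2y2 - y3 ≤ -9
  C2: -y1 - 3y2 ≤ -6
  y1, y2, y3 ≥ 0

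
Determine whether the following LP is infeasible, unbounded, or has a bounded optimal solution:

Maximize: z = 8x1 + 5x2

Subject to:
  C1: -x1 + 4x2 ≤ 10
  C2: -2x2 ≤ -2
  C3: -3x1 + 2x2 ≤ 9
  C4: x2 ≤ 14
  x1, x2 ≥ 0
Feasible point: (0, 1) satisfies every constraint, so the LP is feasible.
Direction d = (1, 0): for each constraint row a, a·d ≤ 0 —
  (-1)(1) + (4)(0) = -1 ≤ 0
  (0)(1) + (-2)(0) = 0 ≤ 0
  (-3)(1) + (2)(0) = -3 ≤ 0
  (0)(1) + (1)(0) = 0 ≤ 0
and d ≥ 0, so (0, 1) + t·d stays feasible for every t ≥ 0. Along this ray z = 8x1 + 5x2 changes by 8 per unit t, so z → +∞.

Unbounded — the objective can increase without bound over the feasible region.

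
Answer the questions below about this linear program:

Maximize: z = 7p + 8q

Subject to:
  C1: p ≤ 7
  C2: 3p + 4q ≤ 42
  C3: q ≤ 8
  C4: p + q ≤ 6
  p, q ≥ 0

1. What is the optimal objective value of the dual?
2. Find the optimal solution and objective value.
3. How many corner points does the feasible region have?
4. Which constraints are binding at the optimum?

1. 48 (by strong duality, equal to the primal optimum)
2. p = 0, q = 6, z = 48
3. 3
4. C4, p ≥ 0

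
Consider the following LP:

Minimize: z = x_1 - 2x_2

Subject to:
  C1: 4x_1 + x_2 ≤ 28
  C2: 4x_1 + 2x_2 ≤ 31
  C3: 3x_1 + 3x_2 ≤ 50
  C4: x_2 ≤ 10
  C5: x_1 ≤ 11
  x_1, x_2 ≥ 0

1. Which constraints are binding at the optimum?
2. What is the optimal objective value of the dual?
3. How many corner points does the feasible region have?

1. C4, x_1 ≥ 0
2. -20 (by strong duality, equal to the primal optimum)
3. 5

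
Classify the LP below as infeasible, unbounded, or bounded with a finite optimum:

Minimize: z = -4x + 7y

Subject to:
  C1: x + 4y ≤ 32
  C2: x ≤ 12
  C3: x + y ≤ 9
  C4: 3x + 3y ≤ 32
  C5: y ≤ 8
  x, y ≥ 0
The point (9, 0) satisfies every constraint, so the LP is feasible; the constraints give x ≤ 12 and y ≤ 8, which with x, y ≥ 0 keep the feasible region inside a bounded box. A feasible, bounded LP attains a finite optimum at a vertex.

The LP has an optimal solution: (9, 0) with z = -36.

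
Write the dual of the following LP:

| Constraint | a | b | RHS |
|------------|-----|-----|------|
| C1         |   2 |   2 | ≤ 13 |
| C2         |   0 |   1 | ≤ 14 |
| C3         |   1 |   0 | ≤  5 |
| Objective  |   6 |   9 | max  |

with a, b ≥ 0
Minimize: z = 13y1 + 14y2 + 5y3

Subject to:
  C1: -2y1 - y3 ≤ -6
  C2: -2y1 - y2 ≤ -9
  y1, y2, y3 ≥ 0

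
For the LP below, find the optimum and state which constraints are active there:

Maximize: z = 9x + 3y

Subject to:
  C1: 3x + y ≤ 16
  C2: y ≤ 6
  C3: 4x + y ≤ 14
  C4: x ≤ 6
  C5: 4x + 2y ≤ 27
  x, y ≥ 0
Optimal: x = 2, y = 6
Slack at optimum:
  C1: slack = 4
  C2: slack = 0 (binding)
  C3: slack = 0 (binding)
  C4: slack = 4
  C5: slack = 7
  x ≥ 0: x = 2
  y ≥ 0: y = 6
Binding constraints: C2, C3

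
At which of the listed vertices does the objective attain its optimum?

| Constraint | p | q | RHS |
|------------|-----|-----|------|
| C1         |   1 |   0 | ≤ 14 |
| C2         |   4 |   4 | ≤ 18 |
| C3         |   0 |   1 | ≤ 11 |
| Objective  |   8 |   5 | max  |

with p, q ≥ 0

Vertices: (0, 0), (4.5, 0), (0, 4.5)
Evaluating z = 8p + 5q at each vertex:
  (0, 0): z = 0
  (4.5, 0): z = 36
  (0, 4.5): z = 22.5

The largest value is z = 36, attained at (4.5, 0).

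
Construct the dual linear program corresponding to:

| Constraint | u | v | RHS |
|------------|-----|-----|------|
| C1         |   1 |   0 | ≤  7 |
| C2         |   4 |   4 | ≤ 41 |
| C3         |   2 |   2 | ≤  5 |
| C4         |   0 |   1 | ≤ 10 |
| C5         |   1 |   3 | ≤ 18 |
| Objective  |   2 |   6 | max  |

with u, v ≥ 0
Minimize: z = 7y1 + 41y2 + 5y3 + 10y4 + 18y5

Subject to:
  C1: -y1 - 4y2 - 2y3 - y5 ≤ -2
  C2: -4y2 - 2y3 - y4 - 3y5 ≤ -6
  y1, y2, y3, y4, y5 ≥ 0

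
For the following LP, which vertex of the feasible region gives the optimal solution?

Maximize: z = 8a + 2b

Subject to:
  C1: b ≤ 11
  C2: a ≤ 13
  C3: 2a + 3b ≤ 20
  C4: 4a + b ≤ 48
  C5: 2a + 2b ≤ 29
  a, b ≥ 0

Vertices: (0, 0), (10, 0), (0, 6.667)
Evaluating z = 8a + 2b at each vertex:
  (0, 0): z = 0
  (10, 0): z = 80
  (0, 6.667): z = 13.33

The largest value is z = 80, attained at (10, 0).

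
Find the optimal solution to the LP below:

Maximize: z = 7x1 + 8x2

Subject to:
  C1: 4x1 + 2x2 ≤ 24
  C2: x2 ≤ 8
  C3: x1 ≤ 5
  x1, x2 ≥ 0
x1 = 2, x2 = 8, z = 78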